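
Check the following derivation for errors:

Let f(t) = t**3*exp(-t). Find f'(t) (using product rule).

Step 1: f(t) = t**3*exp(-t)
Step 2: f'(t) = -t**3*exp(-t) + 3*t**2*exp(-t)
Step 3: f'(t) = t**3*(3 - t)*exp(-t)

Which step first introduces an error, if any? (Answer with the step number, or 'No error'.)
Step 3

Step 3 is incorrect due to a wrong exponent.
The step shows: t**3*(3 - t)*exp(-t)
The correct value should be: t**2*(3 - t)*exp(-t)

Explanation: The exponent 2 on t was incorrectly written as 3: the term t**2*(3 - t)*exp(-t) was incorrectly written as t**3*(3 - t)*exp(-t)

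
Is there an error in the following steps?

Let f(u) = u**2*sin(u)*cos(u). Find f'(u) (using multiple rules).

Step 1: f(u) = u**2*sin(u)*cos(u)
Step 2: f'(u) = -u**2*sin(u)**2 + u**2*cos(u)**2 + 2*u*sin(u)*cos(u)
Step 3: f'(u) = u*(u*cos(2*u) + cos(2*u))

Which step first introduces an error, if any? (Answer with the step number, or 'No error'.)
Step 3

Step 3 is incorrect due to a wrong trig function.
The step shows: u*(u*cos(2*u) + cos(2*u))
The correct value should be: u*(u*cos(2*u) + sin(2*u))

Explanation: sin(2*u) was incorrectly written as cos(2*u): the term u*(u*cos(2*u) + sin(2*u)) was incorrectly written as u*(u*cos(2*u) + cos(2*u))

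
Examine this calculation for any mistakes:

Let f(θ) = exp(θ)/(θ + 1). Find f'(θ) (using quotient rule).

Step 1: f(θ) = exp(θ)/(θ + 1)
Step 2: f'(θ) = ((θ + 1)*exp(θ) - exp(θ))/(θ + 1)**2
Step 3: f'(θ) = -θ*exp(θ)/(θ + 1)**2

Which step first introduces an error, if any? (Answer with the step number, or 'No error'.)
Step 3

Step 3 is incorrect due to a sign flip.
The step shows: -θ*exp(θ)/(θ + 1)**2
The correct value should be: θ*exp(θ)/(θ + 1)**2

Explanation: The sign of the whole expression was flipped: the term θ*exp(θ)/(θ + 1)**2 was incorrectly written as -θ*exp(θ)/(θ + 1)**2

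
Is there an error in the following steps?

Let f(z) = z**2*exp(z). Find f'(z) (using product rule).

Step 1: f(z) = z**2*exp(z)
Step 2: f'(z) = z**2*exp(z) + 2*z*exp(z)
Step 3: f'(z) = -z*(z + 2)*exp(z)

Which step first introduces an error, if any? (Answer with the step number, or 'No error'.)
Step 3

Step 3 is incorrect due to a sign flip.
The step shows: -z*(z + 2)*exp(z)
The correct value should be: z*(z + 2)*exp(z)

Explanation: The sign of the whole expression was flipped: the term z*(z + 2)*exp(z) was incorrectly written as -z*(z + 2)*exp(z)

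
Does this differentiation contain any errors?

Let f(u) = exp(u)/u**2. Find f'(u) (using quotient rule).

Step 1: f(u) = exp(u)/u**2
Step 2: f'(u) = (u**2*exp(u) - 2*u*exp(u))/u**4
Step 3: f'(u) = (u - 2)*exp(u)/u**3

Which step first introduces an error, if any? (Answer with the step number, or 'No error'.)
No error

All steps in this derivation are correct.
The final answer f'(u) = (u - 2)*exp(u)/u**3 is valid.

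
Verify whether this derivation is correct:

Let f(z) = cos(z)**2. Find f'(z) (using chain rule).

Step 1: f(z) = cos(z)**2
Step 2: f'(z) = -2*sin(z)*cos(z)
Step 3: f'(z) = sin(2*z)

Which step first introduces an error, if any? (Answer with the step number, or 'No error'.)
Step 3

Step 3 is incorrect due to a sign flip.
The step shows: sin(2*z)
The correct value should be: -sin(2*z)

Explanation: The sign of the whole expression was flipped: the term -sin(2*z) was incorrectly written as sin(2*z)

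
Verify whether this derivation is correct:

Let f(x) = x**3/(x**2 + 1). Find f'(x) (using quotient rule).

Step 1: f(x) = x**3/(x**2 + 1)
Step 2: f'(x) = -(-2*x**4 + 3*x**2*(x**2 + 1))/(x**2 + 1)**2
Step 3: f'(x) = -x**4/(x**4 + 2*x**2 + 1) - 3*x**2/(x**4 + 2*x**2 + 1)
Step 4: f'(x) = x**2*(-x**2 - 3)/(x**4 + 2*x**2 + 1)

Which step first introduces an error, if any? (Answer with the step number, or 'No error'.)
Step 2

Step 2 is incorrect due to a sign flip.
The step shows: -(-2*x**4 + 3*x**2*(x**2 + 1))/(x**2 + 1)**2
The correct value should be: (-2*x**4 + 3*x**2*(x**2 + 1))/(x**2 + 1)**2

Explanation: The sign of the whole expression was flipped: the term (-2*x**4 + 3*x**2*(x**2 + 1))/(x**2 + 1)**2 was incorrectly written as -(-2*x**4 + 3*x**2*(x**2 + 1))/(x**2 + 1)**2
The later steps are derived from this incorrect expression, so the error originates in Step 2.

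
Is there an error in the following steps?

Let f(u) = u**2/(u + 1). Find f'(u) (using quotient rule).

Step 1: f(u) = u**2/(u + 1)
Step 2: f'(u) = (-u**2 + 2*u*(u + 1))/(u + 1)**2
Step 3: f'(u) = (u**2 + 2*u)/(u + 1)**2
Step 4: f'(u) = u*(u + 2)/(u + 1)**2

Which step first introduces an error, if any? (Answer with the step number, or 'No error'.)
No error

All steps in this derivation are correct.
The final answer f'(u) = u*(u + 2)/(u + 1)**2 is valid.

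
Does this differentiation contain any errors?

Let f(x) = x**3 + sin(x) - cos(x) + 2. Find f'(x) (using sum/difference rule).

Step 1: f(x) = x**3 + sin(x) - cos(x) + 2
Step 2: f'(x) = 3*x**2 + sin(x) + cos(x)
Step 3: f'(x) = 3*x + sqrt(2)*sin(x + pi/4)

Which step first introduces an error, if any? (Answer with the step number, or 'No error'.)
Step 3

Step 3 is incorrect due to a wrong exponent.
The step shows: 3*x + sqrt(2)*sin(x + pi/4)
The correct value should be: 3*x**2 + sqrt(2)*sin(x + pi/4)

Explanation: The exponent 2 on x was incorrectly written as 1: the term 3*x**2 was incorrectly written as 3*x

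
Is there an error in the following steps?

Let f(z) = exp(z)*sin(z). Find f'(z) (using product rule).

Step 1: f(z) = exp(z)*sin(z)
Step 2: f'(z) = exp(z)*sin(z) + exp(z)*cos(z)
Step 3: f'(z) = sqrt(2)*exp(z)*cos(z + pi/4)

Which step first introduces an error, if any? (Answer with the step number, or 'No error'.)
Step 3

Step 3 is incorrect due to a wrong trig function.
The step shows: sqrt(2)*exp(z)*cos(z + pi/4)
The correct value should be: sqrt(2)*exp(z)*sin(z + pi/4)

Explanation: sin(z + pi/4) was incorrectly written as cos(z + pi/4): the term sqrt(2)*exp(z)*sin(z + pi/4) was incorrectly written as sqrt(2)*exp(z)*cos(z + pi/4)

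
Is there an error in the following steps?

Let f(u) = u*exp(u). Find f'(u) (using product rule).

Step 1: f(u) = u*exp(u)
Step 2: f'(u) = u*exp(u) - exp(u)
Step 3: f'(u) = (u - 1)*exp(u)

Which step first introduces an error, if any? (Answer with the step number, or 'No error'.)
Step 2

Step 2 is incorrect due to a sign flip.
The step shows: u*exp(u) - exp(u)
The correct value should be: u*exp(u) + exp(u)

Explanation: The sign of one term was flipped: the term exp(u) was incorrectly written as -exp(u)
The later steps are derived from this incorrect expression, so the error originates in Step 2.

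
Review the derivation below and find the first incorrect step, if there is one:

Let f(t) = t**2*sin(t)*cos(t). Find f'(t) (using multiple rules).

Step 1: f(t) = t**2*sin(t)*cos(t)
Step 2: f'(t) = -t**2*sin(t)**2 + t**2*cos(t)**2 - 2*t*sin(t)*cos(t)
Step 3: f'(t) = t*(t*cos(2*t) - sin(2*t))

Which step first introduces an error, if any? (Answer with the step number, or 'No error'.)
Step 2

Step 2 is incorrect due to a sign flip.
The step shows: -t**2*sin(t)**2 + t**2*cos(t)**2 - 2*t*sin(t)*cos(t)
The correct value should be: -t**2*sin(t)**2 + t**2*cos(t)**2 + 2*t*sin(t)*cos(t)

Explanation: The sign of one term was flipped: the term 2*t*sin(t)*cos(t) was incorrectly written as -2*t*sin(t)*cos(t)
The later steps are derived from this incorrect expression, so the error originates in Step 2.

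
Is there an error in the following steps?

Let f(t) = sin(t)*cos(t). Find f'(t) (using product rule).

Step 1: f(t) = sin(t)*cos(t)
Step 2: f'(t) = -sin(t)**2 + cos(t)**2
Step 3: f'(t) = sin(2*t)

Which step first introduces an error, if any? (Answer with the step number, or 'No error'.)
Step 3

Step 3 is incorrect due to a wrong trig function.
The step shows: sin(2*t)
The correct value should be: cos(2*t)

Explanation: cos(2*t) was incorrectly written as sin(2*t): the term cos(2*t) was incorrectly written as sin(2*t)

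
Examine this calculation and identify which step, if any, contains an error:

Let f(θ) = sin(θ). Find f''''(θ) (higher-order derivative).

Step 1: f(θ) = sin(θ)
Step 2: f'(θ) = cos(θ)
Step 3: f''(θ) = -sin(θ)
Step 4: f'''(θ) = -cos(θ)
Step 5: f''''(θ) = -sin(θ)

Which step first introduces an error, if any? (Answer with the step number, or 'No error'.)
Step 5

Step 5 is incorrect due to a sign flip.
The step shows: -sin(θ)
The correct value should be: sin(θ)

Explanation: The sign of the whole expression was flipped: the term sin(θ) was incorrectly written as -sin(θ)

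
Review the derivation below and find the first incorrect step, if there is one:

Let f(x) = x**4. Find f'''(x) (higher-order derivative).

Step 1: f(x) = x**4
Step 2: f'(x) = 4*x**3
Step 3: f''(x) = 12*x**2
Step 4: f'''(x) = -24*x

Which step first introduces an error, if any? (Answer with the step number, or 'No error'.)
Step 4

Step 4 is incorrect due to a sign flip.
The step shows: -24*x
The correct value should be: 24*x

Explanation: The sign of the whole expression was flipped: the term 24*x was incorrectly written as -24*x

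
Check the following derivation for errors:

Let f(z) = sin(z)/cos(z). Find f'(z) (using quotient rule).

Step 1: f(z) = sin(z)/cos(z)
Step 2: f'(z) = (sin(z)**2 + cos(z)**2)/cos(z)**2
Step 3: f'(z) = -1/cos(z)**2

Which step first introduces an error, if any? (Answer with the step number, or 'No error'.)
Step 3

Step 3 is incorrect due to a sign flip.
The step shows: -1/cos(z)**2
The correct value should be: cos(z)**(-2)

Explanation: The sign of the whole expression was flipped: the term cos(z)**(-2) was incorrectly written as -1/cos(z)**2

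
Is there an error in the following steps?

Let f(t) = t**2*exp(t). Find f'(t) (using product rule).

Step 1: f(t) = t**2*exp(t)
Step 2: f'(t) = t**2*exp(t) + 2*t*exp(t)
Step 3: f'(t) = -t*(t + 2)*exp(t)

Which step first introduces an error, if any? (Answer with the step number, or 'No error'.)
Step 3

Step 3 is incorrect due to a sign flip.
The step shows: -t*(t + 2)*exp(t)
The correct value should be: t*(t + 2)*exp(t)

Explanation: The sign of the whole expression was flipped: the term t*(t + 2)*exp(t) was incorrectly written as -t*(t + 2)*exp(t)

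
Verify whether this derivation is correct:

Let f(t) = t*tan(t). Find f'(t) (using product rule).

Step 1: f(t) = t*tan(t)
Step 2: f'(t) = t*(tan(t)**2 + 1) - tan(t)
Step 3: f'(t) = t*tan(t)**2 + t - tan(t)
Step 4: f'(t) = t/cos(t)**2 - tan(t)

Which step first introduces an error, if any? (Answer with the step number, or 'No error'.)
Step 2

Step 2 is incorrect due to a sign flip.
The step shows: t*(tan(t)**2 + 1) - tan(t)
The correct value should be: t*(tan(t)**2 + 1) + tan(t)

Explanation: The sign of one term was flipped: the term tan(t) was incorrectly written as -tan(t)
The later steps are derived from this incorrect expression, so the error originates in Step 2.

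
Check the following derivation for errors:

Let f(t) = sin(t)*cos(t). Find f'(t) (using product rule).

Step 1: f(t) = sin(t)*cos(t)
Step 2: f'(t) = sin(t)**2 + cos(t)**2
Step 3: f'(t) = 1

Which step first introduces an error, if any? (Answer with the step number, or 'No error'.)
Step 2

Step 2 is incorrect due to a sign flip.
The step shows: sin(t)**2 + cos(t)**2
The correct value should be: -sin(t)**2 + cos(t)**2

Explanation: The sign of one term was flipped: the term -sin(t)**2 was incorrectly written as sin(t)**2
The later steps are derived from this incorrect expression, so the error originates in Step 2.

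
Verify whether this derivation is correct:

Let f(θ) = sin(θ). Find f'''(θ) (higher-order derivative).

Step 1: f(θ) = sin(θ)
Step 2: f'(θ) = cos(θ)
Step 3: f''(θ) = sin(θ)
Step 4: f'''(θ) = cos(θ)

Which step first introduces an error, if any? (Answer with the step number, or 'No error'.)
Step 3

Step 3 is incorrect due to a sign flip.
The step shows: sin(θ)
The correct value should be: -sin(θ)

Explanation: The sign of the whole expression was flipped: the term -sin(θ) was incorrectly written as sin(θ)
The later steps are derived from this incorrect expression, so the error originates in Step 3.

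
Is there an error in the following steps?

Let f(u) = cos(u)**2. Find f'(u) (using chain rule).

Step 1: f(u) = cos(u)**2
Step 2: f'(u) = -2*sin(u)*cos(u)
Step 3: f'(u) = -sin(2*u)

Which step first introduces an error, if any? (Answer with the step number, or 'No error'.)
No error

All steps in this derivation are correct.
The final answer f'(u) = -sin(2*u) is valid.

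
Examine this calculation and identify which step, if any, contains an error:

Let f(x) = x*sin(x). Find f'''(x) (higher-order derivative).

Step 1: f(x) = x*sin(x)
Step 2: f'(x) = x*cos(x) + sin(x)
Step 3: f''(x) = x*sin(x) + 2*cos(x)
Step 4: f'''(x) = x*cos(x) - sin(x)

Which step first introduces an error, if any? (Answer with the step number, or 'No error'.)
Step 3

Step 3 is incorrect due to a sign flip.
The step shows: x*sin(x) + 2*cos(x)
The correct value should be: -x*sin(x) + 2*cos(x)

Explanation: The sign of one term was flipped: the term -x*sin(x) was incorrectly written as x*sin(x)
The later steps are derived from this incorrect expression, so the error originates in Step 3.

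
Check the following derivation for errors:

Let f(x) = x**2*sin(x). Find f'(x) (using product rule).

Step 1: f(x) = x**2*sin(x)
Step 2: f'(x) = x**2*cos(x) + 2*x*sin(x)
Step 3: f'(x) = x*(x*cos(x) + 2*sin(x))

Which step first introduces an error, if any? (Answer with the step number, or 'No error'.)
No error

All steps in this derivation are correct.
The final answer f'(x) = x*(x*cos(x) + 2*sin(x)) is valid.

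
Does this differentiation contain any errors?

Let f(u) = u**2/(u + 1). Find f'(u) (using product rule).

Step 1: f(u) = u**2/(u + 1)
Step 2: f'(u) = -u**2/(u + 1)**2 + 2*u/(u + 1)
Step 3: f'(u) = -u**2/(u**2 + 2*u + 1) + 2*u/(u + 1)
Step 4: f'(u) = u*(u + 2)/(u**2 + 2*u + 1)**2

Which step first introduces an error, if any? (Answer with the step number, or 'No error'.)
Step 4

Step 4 is incorrect due to a wrong exponent.
The step shows: u*(u + 2)/(u**2 + 2*u + 1)**2
The correct value should be: u*(u + 2)/(u**2 + 2*u + 1)

Explanation: The exponent -1 on u**2 + 2*u + 1 was incorrectly written as -2: the term u*(u + 2)/(u**2 + 2*u + 1) was incorrectly written as u*(u + 2)/(u**2 + 2*u + 1)**2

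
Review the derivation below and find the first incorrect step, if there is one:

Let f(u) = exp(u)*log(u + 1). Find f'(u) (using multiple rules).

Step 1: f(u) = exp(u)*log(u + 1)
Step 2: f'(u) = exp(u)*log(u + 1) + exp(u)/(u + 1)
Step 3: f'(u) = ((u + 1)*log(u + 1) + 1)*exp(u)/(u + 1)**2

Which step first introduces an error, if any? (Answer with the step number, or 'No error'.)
Step 3

Step 3 is incorrect due to a wrong exponent.
The step shows: ((u + 1)*log(u + 1) + 1)*exp(u)/(u + 1)**2
The correct value should be: ((u + 1)*log(u + 1) + 1)*exp(u)/(u + 1)

Explanation: The exponent -1 on u + 1 was incorrectly written as -2: the term ((u + 1)*log(u + 1) + 1)*exp(u)/(u + 1) was incorrectly written as ((u + 1)*log(u + 1) + 1)*exp(u)/(u + 1)**2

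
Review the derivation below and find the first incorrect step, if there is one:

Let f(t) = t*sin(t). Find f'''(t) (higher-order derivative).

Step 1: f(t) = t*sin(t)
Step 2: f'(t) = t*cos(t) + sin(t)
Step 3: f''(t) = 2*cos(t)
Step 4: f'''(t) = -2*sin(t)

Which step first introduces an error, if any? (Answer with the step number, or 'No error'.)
Step 3

Step 3 is incorrect due to a dropped term.
The step shows: 2*cos(t)
The correct value should be: -t*sin(t) + 2*cos(t)

Explanation: A term was dropped: the term -t*sin(t) was incorrectly omitted
The later steps are derived from this incorrect expression, so the error originates in Step 3.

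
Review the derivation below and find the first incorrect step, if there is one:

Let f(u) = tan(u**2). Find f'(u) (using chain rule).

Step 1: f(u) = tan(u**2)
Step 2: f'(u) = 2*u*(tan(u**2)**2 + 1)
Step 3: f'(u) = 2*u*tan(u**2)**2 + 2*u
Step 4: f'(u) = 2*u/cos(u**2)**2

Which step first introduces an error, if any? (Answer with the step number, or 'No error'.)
No error

All steps in this derivation are correct.
The final answer f'(u) = 2*u/cos(u**2)**2 is valid.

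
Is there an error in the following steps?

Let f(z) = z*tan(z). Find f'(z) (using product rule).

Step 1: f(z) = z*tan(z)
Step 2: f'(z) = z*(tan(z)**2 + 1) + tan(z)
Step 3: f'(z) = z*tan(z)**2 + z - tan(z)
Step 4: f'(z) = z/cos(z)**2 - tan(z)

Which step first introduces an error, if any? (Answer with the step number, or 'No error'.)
Step 3

Step 3 is incorrect due to a sign flip.
The step shows: z*tan(z)**2 + z - tan(z)
The correct value should be: z*tan(z)**2 + z + tan(z)

Explanation: The sign of one term was flipped: the term tan(z) was incorrectly written as -tan(z)
The later steps are derived from this incorrect expression, so the error originates in Step 3.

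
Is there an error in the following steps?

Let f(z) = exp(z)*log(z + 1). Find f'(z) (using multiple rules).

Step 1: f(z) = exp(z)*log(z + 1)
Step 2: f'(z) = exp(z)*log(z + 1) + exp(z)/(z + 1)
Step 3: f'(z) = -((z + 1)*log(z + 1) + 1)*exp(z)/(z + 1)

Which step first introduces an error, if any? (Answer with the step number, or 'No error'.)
Step 3

Step 3 is incorrect due to a sign flip.
The step shows: -((z + 1)*log(z + 1) + 1)*exp(z)/(z + 1)
The correct value should be: ((z + 1)*log(z + 1) + 1)*exp(z)/(z + 1)

Explanation: The sign of the whole expression was flipped: the term ((z + 1)*log(z + 1) + 1)*exp(z)/(z + 1) was incorrectly written as -((z + 1)*log(z + 1) + 1)*exp(z)/(z + 1)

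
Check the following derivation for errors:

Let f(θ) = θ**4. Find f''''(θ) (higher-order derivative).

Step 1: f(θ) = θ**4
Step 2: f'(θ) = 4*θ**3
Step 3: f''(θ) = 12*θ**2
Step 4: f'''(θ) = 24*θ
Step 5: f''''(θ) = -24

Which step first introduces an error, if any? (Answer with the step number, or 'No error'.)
Step 5

Step 5 is incorrect due to a sign flip.
The step shows: -24
The correct value should be: 24

Explanation: The sign of the whole expression was flipped: the term 24 was incorrectly written as -24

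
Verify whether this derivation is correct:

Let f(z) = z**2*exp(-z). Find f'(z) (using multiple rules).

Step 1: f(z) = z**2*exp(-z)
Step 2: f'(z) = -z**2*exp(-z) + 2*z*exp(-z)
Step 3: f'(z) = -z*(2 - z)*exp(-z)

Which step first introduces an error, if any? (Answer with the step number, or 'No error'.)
Step 3

Step 3 is incorrect due to a sign flip.
The step shows: -z*(2 - z)*exp(-z)
The correct value should be: z*(2 - z)*exp(-z)

Explanation: The sign of the whole expression was flipped: the term z*(2 - z)*exp(-z) was incorrectly written as -z*(2 - z)*exp(-z)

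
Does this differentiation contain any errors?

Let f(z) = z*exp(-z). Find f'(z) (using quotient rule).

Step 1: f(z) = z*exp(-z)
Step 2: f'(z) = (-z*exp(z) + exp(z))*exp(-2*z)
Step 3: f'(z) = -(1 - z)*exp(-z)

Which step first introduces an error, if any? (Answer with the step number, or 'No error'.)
Step 3

Step 3 is incorrect due to a sign flip.
The step shows: -(1 - z)*exp(-z)
The correct value should be: (1 - z)*exp(-z)

Explanation: The sign of the whole expression was flipped: the term (1 - z)*exp(-z) was incorrectly written as -(1 - z)*exp(-z)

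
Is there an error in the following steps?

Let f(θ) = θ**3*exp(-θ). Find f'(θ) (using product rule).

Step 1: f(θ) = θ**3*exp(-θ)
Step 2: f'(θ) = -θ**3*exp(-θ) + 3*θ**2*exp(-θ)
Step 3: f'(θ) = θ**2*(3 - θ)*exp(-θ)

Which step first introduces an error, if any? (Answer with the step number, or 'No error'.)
No error

All steps in this derivation are correct.
The final answer f'(θ) = θ**2*(3 - θ)*exp(-θ) is valid.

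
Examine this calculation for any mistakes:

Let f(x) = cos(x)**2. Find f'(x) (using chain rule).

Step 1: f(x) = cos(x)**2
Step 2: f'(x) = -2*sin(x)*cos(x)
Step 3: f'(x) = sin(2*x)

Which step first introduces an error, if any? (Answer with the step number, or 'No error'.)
Step 3

Step 3 is incorrect due to a sign flip.
The step shows: sin(2*x)
The correct value should be: -sin(2*x)

Explanation: The sign of the whole expression was flipped: the term -sin(2*x) was incorrectly written as sin(2*x)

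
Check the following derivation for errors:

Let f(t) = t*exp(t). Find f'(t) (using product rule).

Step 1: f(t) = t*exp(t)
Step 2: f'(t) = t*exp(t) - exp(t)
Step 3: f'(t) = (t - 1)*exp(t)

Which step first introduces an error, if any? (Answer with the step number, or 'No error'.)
Step 2

Step 2 is incorrect due to a sign flip.
The step shows: t*exp(t) - exp(t)
The correct value should be: t*exp(t) + exp(t)

Explanation: The sign of one term was flipped: the term exp(t) was incorrectly written as -exp(t)
The later steps are derived from this incorrect expression, so the error originates in Step 2.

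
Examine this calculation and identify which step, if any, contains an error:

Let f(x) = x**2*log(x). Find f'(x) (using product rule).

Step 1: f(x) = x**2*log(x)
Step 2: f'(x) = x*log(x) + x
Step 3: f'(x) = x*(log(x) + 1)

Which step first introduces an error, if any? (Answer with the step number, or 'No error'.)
Step 2

Step 2 is incorrect due to a wrong coefficient.
The step shows: x*log(x) + x
The correct value should be: 2*x*log(x) + x

Explanation: The coefficient 2 was incorrectly written as 1: the term 2*x*log(x) was incorrectly written as x*log(x)
The later steps are derived from this incorrect expression, so the error originates in Step 2.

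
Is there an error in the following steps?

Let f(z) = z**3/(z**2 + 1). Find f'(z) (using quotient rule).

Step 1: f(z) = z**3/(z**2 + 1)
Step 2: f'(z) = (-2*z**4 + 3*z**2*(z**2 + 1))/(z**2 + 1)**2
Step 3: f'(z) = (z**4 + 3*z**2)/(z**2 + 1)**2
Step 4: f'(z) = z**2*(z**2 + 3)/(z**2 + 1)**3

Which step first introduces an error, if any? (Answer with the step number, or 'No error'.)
Step 4

Step 4 is incorrect due to a wrong exponent.
The step shows: z**2*(z**2 + 3)/(z**2 + 1)**3
The correct value should be: z**2*(z**2 + 3)/(z**2 + 1)**2

Explanation: The exponent -2 on z**2 + 1 was incorrectly written as -3: the term z**2*(z**2 + 3)/(z**2 + 1)**2 was incorrectly written as z**2*(z**2 + 3)/(z**2 + 1)**3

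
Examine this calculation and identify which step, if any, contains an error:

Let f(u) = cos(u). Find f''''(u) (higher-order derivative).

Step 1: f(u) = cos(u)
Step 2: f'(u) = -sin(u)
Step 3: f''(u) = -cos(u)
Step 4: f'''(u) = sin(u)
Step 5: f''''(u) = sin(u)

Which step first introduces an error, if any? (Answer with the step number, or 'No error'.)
Step 5

Step 5 is incorrect due to a wrong trig function.
The step shows: sin(u)
The correct value should be: cos(u)

Explanation: cos(u) was incorrectly written as sin(u): the term cos(u) was incorrectly written as sin(u)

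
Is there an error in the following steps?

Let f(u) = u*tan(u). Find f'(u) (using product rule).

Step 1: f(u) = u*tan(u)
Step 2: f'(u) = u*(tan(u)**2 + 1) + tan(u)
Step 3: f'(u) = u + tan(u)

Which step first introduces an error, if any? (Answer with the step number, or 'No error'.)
Step 3

Step 3 is incorrect due to a dropped term.
The step shows: u + tan(u)
The correct value should be: u*tan(u)**2 + u + tan(u)

Explanation: A term was dropped: the term u*tan(u)**2 was incorrectly omitted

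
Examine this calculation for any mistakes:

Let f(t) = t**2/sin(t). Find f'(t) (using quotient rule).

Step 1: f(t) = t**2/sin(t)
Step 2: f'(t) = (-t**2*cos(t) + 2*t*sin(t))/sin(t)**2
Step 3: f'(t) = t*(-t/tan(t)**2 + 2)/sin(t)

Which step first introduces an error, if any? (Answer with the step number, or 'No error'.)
Step 3

Step 3 is incorrect due to a wrong exponent.
The step shows: t*(-t/tan(t)**2 + 2)/sin(t)
The correct value should be: t*(-t/tan(t) + 2)/sin(t)

Explanation: The exponent -1 on tan(t) was incorrectly written as -2: the term t*(-t/tan(t) + 2)/sin(t) was incorrectly written as t*(-t/tan(t)**2 + 2)/sin(t)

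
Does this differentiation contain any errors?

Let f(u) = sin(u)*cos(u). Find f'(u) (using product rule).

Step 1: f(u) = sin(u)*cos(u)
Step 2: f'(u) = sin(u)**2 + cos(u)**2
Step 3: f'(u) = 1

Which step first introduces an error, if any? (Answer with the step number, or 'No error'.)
Step 2

Step 2 is incorrect due to a sign flip.
The step shows: sin(u)**2 + cos(u)**2
The correct value should be: -sin(u)**2 + cos(u)**2

Explanation: The sign of one term was flipped: the term -sin(u)**2 was incorrectly written as sin(u)**2
The later steps are derived from this incorrect expression, so the error originates in Step 2.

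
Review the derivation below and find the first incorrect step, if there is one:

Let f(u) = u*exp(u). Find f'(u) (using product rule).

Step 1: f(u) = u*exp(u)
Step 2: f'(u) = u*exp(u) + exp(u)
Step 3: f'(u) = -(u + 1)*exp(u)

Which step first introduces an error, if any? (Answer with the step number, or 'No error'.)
Step 3

Step 3 is incorrect due to a sign flip.
The step shows: -(u + 1)*exp(u)
The correct value should be: (u + 1)*exp(u)

Explanation: The sign of the whole expression was flipped: the term (u + 1)*exp(u) was incorrectly written as -(u + 1)*exp(u)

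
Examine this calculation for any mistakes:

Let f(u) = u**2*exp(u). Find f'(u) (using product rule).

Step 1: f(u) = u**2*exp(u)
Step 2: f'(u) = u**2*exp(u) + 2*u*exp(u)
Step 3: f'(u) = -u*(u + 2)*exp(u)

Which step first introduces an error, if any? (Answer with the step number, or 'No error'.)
Step 3

Step 3 is incorrect due to a sign flip.
The step shows: -u*(u + 2)*exp(u)
The correct value should be: u*(u + 2)*exp(u)

Explanation: The sign of the whole expression was flipped: the term u*(u + 2)*exp(u) was incorrectly written as -u*(u + 2)*exp(u)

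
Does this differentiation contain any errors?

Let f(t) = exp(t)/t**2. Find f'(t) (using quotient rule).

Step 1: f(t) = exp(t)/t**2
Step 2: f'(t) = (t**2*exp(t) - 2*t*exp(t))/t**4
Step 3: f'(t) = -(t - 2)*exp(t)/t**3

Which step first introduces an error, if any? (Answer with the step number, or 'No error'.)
Step 3

Step 3 is incorrect due to a sign flip.
The step shows: -(t - 2)*exp(t)/t**3
The correct value should be: (t - 2)*exp(t)/t**3

Explanation: The sign of the whole expression was flipped: the term (t - 2)*exp(t)/t**3 was incorrectly written as -(t - 2)*exp(t)/t**3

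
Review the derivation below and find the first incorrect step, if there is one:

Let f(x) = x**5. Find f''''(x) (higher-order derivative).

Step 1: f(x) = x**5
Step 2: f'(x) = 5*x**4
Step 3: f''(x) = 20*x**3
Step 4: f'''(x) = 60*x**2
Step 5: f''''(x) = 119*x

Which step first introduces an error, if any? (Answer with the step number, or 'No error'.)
Step 5

Step 5 is incorrect due to a wrong coefficient.
The step shows: 119*x
The correct value should be: 120*x

Explanation: The coefficient 120 was incorrectly written as 119: the term 120*x was incorrectly written as 119*x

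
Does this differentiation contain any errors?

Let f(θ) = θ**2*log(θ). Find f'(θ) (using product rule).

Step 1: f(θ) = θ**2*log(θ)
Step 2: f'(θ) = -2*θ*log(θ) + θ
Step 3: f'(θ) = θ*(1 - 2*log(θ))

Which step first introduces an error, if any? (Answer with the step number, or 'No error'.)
Step 2

Step 2 is incorrect due to a sign flip.
The step shows: -2*θ*log(θ) + θ
The correct value should be: 2*θ*log(θ) + θ

Explanation: The sign of one term was flipped: the term 2*θ*log(θ) was incorrectly written as -2*θ*log(θ)
The later steps are derived from this incorrect expression, so the error originates in Step 2.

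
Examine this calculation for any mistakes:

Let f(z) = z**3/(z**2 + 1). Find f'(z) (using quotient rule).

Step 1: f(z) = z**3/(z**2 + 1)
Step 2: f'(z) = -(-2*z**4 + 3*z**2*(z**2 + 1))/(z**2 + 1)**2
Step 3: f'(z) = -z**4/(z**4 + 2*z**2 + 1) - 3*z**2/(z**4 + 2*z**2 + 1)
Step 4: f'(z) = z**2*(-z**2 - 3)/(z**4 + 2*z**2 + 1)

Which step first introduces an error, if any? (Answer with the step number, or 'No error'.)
Step 2

Step 2 is incorrect due to a sign flip.
The step shows: -(-2*z**4 + 3*z**2*(z**2 + 1))/(z**2 + 1)**2
The correct value should be: (-2*z**4 + 3*z**2*(z**2 + 1))/(z**2 + 1)**2

Explanation: The sign of the whole expression was flipped: the term (-2*z**4 + 3*z**2*(z**2 + 1))/(z**2 + 1)**2 was incorrectly written as -(-2*z**4 + 3*z**2*(z**2 + 1))/(z**2 + 1)**2
The later steps are derived from this incorrect expression, so the error originates in Step 2.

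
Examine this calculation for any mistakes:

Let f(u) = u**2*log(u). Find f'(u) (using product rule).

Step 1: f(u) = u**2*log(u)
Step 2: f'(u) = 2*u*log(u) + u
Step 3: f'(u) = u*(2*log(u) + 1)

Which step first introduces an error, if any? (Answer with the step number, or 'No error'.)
No error

All steps in this derivation are correct.
The final answer f'(u) = u*(2*log(u) + 1) is valid.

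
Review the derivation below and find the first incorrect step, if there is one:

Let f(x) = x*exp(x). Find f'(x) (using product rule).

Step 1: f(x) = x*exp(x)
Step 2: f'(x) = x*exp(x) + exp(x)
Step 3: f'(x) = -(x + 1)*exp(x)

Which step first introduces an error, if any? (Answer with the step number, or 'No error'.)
Step 3

Step 3 is incorrect due to a sign flip.
The step shows: -(x + 1)*exp(x)
The correct value should be: (x + 1)*exp(x)

Explanation: The sign of the whole expression was flipped: the term (x + 1)*exp(x) was incorrectly written as -(x + 1)*exp(x)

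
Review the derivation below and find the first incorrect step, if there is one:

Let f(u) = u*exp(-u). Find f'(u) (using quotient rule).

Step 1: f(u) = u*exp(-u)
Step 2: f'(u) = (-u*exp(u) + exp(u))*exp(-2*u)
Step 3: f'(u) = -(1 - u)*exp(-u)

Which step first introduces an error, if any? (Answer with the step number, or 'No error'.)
Step 3

Step 3 is incorrect due to a sign flip.
The step shows: -(1 - u)*exp(-u)
The correct value should be: (1 - u)*exp(-u)

Explanation: The sign of the whole expression was flipped: the term (1 - u)*exp(-u) was incorrectly written as -(1 - u)*exp(-u)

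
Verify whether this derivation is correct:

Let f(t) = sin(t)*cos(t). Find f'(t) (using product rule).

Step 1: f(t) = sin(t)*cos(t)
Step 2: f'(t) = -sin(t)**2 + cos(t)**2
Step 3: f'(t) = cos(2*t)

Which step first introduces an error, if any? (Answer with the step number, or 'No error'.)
No error

All steps in this derivation are correct.
The final answer f'(t) = cos(2*t) is valid.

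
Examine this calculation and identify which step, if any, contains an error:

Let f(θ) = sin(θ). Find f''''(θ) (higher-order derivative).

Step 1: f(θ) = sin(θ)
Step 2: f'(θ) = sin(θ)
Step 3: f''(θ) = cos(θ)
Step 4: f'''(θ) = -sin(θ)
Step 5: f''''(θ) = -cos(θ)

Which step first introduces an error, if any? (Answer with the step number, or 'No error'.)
Step 2

Step 2 is incorrect due to a wrong trig function.
The step shows: sin(θ)
The correct value should be: cos(θ)

Explanation: cos(θ) was incorrectly written as sin(θ): the term cos(θ) was incorrectly written as sin(θ)
The later steps are derived from this incorrect expression, so the error originates in Step 2.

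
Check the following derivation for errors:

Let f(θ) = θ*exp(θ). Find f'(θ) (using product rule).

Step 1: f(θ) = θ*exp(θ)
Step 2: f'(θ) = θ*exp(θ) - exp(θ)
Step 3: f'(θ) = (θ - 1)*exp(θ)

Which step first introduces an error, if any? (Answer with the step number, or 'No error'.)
Step 2

Step 2 is incorrect due to a sign flip.
The step shows: θ*exp(θ) - exp(θ)
The correct value should be: θ*exp(θ) + exp(θ)

Explanation: The sign of one term was flipped: the term exp(θ) was incorrectly written as -exp(θ)
The later steps are derived from this incorrect expression, so the error originates in Step 2.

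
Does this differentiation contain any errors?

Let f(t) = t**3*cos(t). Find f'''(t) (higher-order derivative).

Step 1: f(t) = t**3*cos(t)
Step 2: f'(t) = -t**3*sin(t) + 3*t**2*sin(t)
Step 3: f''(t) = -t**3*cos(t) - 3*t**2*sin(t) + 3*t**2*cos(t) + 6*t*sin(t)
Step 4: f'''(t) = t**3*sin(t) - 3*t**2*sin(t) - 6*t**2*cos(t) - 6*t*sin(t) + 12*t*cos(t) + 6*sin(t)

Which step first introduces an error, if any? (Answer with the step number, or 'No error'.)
Step 2

Step 2 is incorrect due to a wrong trig function.
The step shows: -t**3*sin(t) + 3*t**2*sin(t)
The correct value should be: -t**3*sin(t) + 3*t**2*cos(t)

Explanation: cos(t) was incorrectly written as sin(t): the term 3*t**2*cos(t) was incorrectly written as 3*t**2*sin(t)
The later steps are derived from this incorrect expression, so the error originates in Step 2.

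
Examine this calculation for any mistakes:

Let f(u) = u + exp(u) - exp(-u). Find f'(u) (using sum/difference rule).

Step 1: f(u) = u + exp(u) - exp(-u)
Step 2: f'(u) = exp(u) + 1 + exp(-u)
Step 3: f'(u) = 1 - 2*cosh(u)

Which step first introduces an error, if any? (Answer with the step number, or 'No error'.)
Step 3

Step 3 is incorrect due to a sign flip.
The step shows: 1 - 2*cosh(u)
The correct value should be: 2*cosh(u) + 1

Explanation: The sign of one term was flipped: the term 2*cosh(u) was incorrectly written as -2*cosh(u)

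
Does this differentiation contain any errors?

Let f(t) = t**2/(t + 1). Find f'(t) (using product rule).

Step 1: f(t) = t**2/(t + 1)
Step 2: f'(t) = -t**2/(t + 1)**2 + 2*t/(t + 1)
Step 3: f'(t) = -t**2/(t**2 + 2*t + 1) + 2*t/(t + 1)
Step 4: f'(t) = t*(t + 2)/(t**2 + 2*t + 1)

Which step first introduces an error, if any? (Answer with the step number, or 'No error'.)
No error

All steps in this derivation are correct.
The final answer f'(t) = t*(t + 2)/(t**2 + 2*t + 1) is valid.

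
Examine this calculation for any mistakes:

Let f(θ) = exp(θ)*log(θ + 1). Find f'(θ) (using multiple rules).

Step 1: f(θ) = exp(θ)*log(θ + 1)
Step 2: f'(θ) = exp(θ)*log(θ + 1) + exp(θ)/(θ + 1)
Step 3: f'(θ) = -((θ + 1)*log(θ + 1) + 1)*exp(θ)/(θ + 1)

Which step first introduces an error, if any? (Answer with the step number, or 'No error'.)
Step 3

Step 3 is incorrect due to a sign flip.
The step shows: -((θ + 1)*log(θ + 1) + 1)*exp(θ)/(θ + 1)
The correct value should be: ((θ + 1)*log(θ + 1) + 1)*exp(θ)/(θ + 1)

Explanation: The sign of the whole expression was flipped: the term ((θ + 1)*log(θ + 1) + 1)*exp(θ)/(θ + 1) was incorrectly written as -((θ + 1)*log(θ + 1) + 1)*exp(θ)/(θ + 1)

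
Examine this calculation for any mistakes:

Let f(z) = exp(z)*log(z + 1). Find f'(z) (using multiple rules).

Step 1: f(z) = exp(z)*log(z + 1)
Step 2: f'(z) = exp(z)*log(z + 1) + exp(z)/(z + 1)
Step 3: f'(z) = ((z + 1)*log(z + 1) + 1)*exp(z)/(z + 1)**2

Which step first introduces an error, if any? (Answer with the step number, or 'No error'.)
Step 3

Step 3 is incorrect due to a wrong exponent.
The step shows: ((z + 1)*log(z + 1) + 1)*exp(z)/(z + 1)**2
The correct value should be: ((z + 1)*log(z + 1) + 1)*exp(z)/(z + 1)

Explanation: The exponent -1 on z + 1 was incorrectly written as -2: the term ((z + 1)*log(z + 1) + 1)*exp(z)/(z + 1) was incorrectly written as ((z + 1)*log(z + 1) + 1)*exp(z)/(z + 1)**2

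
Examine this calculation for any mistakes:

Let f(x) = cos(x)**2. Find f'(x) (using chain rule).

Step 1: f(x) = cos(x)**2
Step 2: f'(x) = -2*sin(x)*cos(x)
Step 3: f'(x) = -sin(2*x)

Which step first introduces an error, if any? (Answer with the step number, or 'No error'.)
No error

All steps in this derivation are correct.
The final answer f'(x) = -sin(2*x) is valid.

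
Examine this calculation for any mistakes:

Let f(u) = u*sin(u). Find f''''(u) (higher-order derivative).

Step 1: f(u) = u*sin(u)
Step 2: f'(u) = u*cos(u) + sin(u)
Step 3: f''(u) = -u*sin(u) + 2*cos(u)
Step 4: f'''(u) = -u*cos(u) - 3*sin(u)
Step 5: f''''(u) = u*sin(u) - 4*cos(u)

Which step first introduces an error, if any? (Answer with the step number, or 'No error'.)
No error

All steps in this derivation are correct.
The final answer f''''(u) = u*sin(u) - 4*cos(u) is valid.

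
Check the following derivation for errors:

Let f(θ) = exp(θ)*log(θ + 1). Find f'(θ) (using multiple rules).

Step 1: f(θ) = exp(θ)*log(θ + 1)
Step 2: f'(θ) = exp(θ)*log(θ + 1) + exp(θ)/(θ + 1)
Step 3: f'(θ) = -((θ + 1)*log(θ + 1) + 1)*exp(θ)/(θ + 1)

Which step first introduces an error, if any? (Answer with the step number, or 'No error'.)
Step 3

Step 3 is incorrect due to a sign flip.
The step shows: -((θ + 1)*log(θ + 1) + 1)*exp(θ)/(θ + 1)
The correct value should be: ((θ + 1)*log(θ + 1) + 1)*exp(θ)/(θ + 1)

Explanation: The sign of the whole expression was flipped: the term ((θ + 1)*log(θ + 1) + 1)*exp(θ)/(θ + 1) was incorrectly written as -((θ + 1)*log(θ + 1) + 1)*exp(θ)/(θ + 1)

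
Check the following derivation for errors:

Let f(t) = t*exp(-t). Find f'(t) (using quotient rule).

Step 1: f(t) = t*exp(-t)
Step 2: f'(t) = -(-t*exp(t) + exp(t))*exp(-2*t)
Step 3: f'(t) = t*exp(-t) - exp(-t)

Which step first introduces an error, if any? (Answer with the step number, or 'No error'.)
Step 2

Step 2 is incorrect due to a sign flip.
The step shows: -(-t*exp(t) + exp(t))*exp(-2*t)
The correct value should be: (-t*exp(t) + exp(t))*exp(-2*t)

Explanation: The sign of the whole expression was flipped: the term (-t*exp(t) + exp(t))*exp(-2*t) was incorrectly written as -(-t*exp(t) + exp(t))*exp(-2*t)
The later steps are derived from this incorrect expression, so the error originates in Step 2.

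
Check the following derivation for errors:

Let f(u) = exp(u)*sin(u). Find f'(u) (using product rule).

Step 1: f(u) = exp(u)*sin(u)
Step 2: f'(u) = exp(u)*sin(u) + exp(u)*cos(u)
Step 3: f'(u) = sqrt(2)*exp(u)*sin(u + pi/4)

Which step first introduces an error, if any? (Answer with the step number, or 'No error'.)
No error

All steps in this derivation are correct.
The final answer f'(u) = sqrt(2)*exp(u)*sin(u + pi/4) is valid.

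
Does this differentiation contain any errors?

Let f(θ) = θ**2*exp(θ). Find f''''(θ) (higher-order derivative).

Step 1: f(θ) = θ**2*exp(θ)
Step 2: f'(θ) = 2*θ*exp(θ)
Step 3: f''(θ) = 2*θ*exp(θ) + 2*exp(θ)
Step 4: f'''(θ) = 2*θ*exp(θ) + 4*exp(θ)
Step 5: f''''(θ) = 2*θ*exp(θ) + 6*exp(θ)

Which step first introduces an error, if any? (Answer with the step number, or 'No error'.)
Step 2

Step 2 is incorrect due to a dropped term.
The step shows: 2*θ*exp(θ)
The correct value should be: θ**2*exp(θ) + 2*θ*exp(θ)

Explanation: A term was dropped: the term θ**2*exp(θ) was incorrectly omitted
The later steps are derived from this incorrect expression, so the error originates in Step 2.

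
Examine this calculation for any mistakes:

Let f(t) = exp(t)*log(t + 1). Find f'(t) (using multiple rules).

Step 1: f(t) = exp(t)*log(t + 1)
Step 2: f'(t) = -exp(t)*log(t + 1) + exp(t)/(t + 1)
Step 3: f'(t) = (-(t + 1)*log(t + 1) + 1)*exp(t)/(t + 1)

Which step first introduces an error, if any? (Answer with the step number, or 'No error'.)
Step 2

Step 2 is incorrect due to a sign flip.
The step shows: -exp(t)*log(t + 1) + exp(t)/(t + 1)
The correct value should be: exp(t)*log(t + 1) + exp(t)/(t + 1)

Explanation: The sign of one term was flipped: the term exp(t)*log(t + 1) was incorrectly written as -exp(t)*log(t + 1)
The later steps are derived from this incorrect expression, so the error originates in Step 2.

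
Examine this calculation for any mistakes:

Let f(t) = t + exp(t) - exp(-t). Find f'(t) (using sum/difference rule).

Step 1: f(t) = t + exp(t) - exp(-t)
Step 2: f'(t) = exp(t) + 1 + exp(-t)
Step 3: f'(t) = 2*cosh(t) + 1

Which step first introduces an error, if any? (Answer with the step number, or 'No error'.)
No error

All steps in this derivation are correct.
The final answer f'(t) = 2*cosh(t) + 1 is valid.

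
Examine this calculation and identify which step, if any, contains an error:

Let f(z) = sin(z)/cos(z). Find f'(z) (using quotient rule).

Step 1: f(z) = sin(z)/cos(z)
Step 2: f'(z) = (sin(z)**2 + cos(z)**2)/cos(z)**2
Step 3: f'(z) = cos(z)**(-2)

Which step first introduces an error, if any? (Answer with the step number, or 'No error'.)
No error

All steps in this derivation are correct.
The final answer f'(z) = cos(z)**(-2) is valid.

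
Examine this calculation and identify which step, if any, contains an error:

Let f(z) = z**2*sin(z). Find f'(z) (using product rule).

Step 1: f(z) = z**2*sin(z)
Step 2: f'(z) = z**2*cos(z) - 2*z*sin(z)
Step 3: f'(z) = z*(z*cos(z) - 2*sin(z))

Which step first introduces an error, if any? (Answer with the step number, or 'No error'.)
Step 2

Step 2 is incorrect due to a sign flip.
The step shows: z**2*cos(z) - 2*z*sin(z)
The correct value should be: z**2*cos(z) + 2*z*sin(z)

Explanation: The sign of one term was flipped: the term 2*z*sin(z) was incorrectly written as -2*z*sin(z)
The later steps are derived from this incorrect expression, so the error originates in Step 2.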